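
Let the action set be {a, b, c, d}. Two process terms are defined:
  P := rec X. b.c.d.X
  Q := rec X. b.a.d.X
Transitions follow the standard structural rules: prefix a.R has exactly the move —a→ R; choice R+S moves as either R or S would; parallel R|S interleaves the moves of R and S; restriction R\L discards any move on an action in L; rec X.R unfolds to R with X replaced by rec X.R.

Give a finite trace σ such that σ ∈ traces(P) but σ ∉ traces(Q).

P's transition system — 3 states:
  p0 = rec X. b.c.d.X has moves -b-> p1
  p1 = c.d.(rec X. b.c.d.X) has moves -c-> p2
  p2 = d.(rec X. b.c.d.X) has moves -d-> p0
Q's transition system — 3 states:
  q0 = rec X. b.a.d.X has moves -b-> q1
  q1 = a.d.(rec X. b.a.d.X) has moves -a-> q2
  q2 = d.(rec X. b.a.d.X) has moves -d-> q0
Run σ = ⟨bc⟩ on P: start {p0}
  [1] b ⇒ {p1}
  [2] c ⇒ {p2}
  ✓ P
Run σ = ⟨bc⟩ on Q: start {q0}
  [1] b ⇒ {q1}
  [2] c ⇒ no successor for Q

bc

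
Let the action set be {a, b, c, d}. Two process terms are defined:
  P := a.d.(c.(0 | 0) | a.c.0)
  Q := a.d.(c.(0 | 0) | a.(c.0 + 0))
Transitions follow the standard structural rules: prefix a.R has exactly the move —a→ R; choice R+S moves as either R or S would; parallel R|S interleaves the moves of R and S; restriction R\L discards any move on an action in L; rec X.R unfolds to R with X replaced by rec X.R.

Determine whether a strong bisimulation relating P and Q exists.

YES

Reachable graph of P (8 states):
  s0 = a.d.(c.(0 | 0) | a.c.0) :: —a→ s1
  s1 = d.(c.(0 | 0) | a.c.0) :: —d→ s2
  s2 = c.(0 | 0) | a.c.0 :: —a→ s3, —c→ s4
  s3 = c.(0 | 0) | c.0 :: —c→ s5, —c→ s6
  s4 = 0 | 0 | a.c.0 :: —a→ s5
  s5 = 0 | 0 | c.0 :: —c→ s7
  s6 = c.(0 | 0) | 0 :: —c→ s7
  s7 = 0 | 0 | 0 :: stopped
Reachable graph of Q (8 states):
  t0 = a.d.(c.(0 | 0) | a.(c.0 + 0)) :: —a→ t1
  t1 = d.(c.(0 | 0) | a.(c.0 + 0)) :: —d→ t2
  t2 = c.(0 | 0) | a.(c.0 + 0) :: —a→ t3, —c→ t4
  t3 = c.(0 | 0) | (c.0 + 0) :: —c→ t5, —c→ t6
  t4 = 0 | 0 | a.(c.0 + 0) :: —a→ t5
  t5 = 0 | 0 | (c.0 + 0) :: —c→ t7
  t6 = c.(0 | 0) | 0 :: —c→ t7
  t7 = 0 | 0 | 0 :: stopped
Coarsest stable partition (strong bisimilarity classes):
  B0 = {s0, t0}
  B1 = {s1, t1}
  B2 = {s2, t2}
  B3 = {s3, t3}
  B4 = {s5, s6, t5, t6}
  B5 = {s7, t7}
  B6 = {s4, t4}
s0 ∈ B0, t0 ∈ B0 → same block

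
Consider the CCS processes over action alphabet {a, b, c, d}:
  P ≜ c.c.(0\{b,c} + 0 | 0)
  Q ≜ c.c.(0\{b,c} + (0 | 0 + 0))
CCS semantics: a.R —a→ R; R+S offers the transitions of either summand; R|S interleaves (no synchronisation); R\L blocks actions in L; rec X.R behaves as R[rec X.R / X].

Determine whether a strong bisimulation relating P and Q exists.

Reachable graph of P (3 states):
  s0 = c.c.(0\{b,c} + 0 | 0) → ··c··> s1
  s1 = c.(0\{b,c} + 0 | 0) → ··c··> s2
  s2 = 0\{b,c} + 0 | 0 → (no moves)
Reachable graph of Q (3 states):
  t0 = c.c.(0\{b,c} + (0 | 0 + 0)) → ··c··> t1
  t1 = c.(0\{b,c} + (0 | 0 + 0)) → ··c··> t2
  t2 = 0\{b,c} + (0 | 0 + 0) → (no moves)
Partition-refinement fixed point:
  B0 = {s0, t0}
  B1 = {s1, t1}
  B2 = {s2, t2}
s0 ∈ B0, t0 ∈ B0 → same block

bisimilar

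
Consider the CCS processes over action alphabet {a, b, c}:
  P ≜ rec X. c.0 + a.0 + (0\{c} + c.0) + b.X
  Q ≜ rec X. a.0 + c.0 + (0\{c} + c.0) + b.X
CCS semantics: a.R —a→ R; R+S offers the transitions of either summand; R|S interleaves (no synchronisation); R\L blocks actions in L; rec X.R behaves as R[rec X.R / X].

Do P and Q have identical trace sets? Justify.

YES

Reachable graph of P (2 states):
  u0 = rec X. c.0 + a.0 + (0\{c} + c.0) + b.X has moves -a-> u1, -b-> u0, -c-> u1
  u1 = 0 has moves ·
Reachable graph of Q (2 states):
  v0 = rec X. a.0 + c.0 + (0\{c} + c.0) + b.X has moves -a-> v1, -b-> v0, -c-> v1
  v1 = 0 has moves ·
Bisimilarity quotient blocks:
  B0 = {u0, v0}
  B1 = {u1, v1}
u0 ∈ B0, v0 ∈ B0 → same block
Bisimilar ⇒ trace-equivalent.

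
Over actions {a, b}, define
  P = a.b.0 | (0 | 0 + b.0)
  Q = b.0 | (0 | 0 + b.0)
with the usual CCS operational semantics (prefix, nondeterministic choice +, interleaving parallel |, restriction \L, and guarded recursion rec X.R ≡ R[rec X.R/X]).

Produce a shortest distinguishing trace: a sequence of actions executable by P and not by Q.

a

Reachable graph of P (6 states):
  m0 = a.b.0 | (0 | 0 + b.0) :: -a-> m1, -b-> m2
  m1 = b.0 | (0 | 0 + b.0) :: -b-> m3, -b-> m4
  m2 = a.b.0 | 0 :: -a-> m4
  m3 = 0 | (0 | 0 + b.0) :: -b-> m5
  m4 = b.0 | 0 :: -b-> m5
  m5 = 0 | 0 :: (no moves)
Reachable graph of Q (4 states):
  n0 = b.0 | (0 | 0 + b.0) :: -b-> n1, -b-> n2
  n1 = 0 | (0 | 0 + b.0) :: -b-> n3
  n2 = b.0 | 0 :: -b-> n3
  n3 = 0 | 0 :: (no moves)
Trace ⟨a⟩ through P, begin at {m0}:
  after a @ step 1: {m1}
  — P admits the full trace.
Trace ⟨a⟩ through Q, begin at {n0}:
  after a @ step 1: no successor for Q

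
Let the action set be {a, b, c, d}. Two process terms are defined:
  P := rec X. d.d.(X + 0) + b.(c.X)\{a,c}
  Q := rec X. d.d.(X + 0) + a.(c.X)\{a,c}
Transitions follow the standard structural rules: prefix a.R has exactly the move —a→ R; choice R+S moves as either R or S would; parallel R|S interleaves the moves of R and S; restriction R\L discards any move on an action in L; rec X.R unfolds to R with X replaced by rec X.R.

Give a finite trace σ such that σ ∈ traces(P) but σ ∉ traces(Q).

LTS(P): 4 reachable states
  u0 = rec X. d.d.(X + 0) + b.(c.X)\{a,c} has moves -b-> u1, -d-> u2
  u1 = (c.(rec X. d.d.(X + 0) + b.(c.X)\{a,c}))\{a,c} has moves ∅
  u2 = d.((rec X. d.d.(X + 0) + b.(c.X)\{a,c}) + 0) has moves -d-> u3
  u3 = (rec X. d.d.(X + 0) + b.(c.X)\{a,c}) + 0 has moves -b-> u1, -d-> u2
LTS(Q): 4 reachable states
  v0 = rec X. d.d.(X + 0) + a.(c.X)\{a,c} has moves -a-> v1, -d-> v2
  v1 = (c.(rec X. d.d.(X + 0) + a.(c.X)\{a,c}))\{a,c} has moves ∅
  v2 = d.((rec X. d.d.(X + 0) + a.(c.X)\{a,c}) + 0) has moves -d-> v3
  v3 = (rec X. d.d.(X + 0) + a.(c.X)\{a,c}) + 0 has moves -a-> v1, -d-> v2
Run σ = ⟨b⟩ on P: start {u0}
  after b @ step 1: {u1}
  — P admits the full trace.
Run σ = ⟨b⟩ on Q: start {v0}
  after b @ step 1: no successor for Q

b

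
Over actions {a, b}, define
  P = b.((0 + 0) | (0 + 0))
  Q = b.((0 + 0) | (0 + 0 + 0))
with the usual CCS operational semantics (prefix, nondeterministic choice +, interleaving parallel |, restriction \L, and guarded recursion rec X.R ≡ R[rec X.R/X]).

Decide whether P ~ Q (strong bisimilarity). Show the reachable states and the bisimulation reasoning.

YES

LTS(P): 2 reachable states
  m0 = b.((0 + 0) | (0 + 0)) has moves -b-> m1
  m1 = (0 + 0) | (0 + 0) has moves ∅
LTS(Q): 2 reachable states
  n0 = b.((0 + 0) | (0 + 0 + 0)) has moves -b-> n1
  n1 = (0 + 0) | (0 + 0 + 0) has moves ∅
Partition-refinement fixed point:
  B0 = {m0, n0}
  B1 = {m1, n1}
m0 ∈ B0, n0 ∈ B0 → same block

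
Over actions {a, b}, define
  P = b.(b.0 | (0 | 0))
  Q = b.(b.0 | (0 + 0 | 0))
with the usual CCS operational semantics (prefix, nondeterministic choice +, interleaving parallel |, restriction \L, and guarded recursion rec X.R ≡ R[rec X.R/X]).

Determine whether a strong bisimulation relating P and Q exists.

bisimilar

Reachable graph of P (3 states):
  p0 = b.(b.0 | (0 | 0)) has moves --b--▸ p1
  p1 = b.0 | (0 | 0) has moves --b--▸ p2
  p2 = 0 | (0 | 0) has moves stopped
Reachable graph of Q (3 states):
  q0 = b.(b.0 | (0 + 0 | 0)) has moves --b--▸ q1
  q1 = b.0 | (0 + 0 | 0) has moves --b--▸ q2
  q2 = 0 | (0 + 0 | 0) has moves stopped
Bisimilarity quotient blocks:
  B0 = {p0, q0}
  B1 = {p1, q1}
  B2 = {p2, q2}
p0 ∈ B0, q0 ∈ B0 → same block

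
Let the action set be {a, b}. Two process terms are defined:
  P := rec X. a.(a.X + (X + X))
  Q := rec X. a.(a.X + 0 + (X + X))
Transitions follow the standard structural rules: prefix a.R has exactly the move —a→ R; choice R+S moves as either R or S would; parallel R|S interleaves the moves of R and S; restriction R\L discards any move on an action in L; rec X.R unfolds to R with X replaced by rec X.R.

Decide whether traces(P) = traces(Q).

traces(P) = traces(Q)

Reachable graph of P (2 states):
  u0 = rec X. a.(a.X + (X + X)) | --a--▸ u1
  u1 = a.(rec X. a.(a.X + (X + X))) + ((rec X. a.(a.X + (X + X))) + (rec X. a.(a.X + (X + X)))) | --a--▸ u0, --a--▸ u1
Reachable graph of Q (2 states):
  v0 = rec X. a.(a.X + 0 + (X + X)) | --a--▸ v1
  v1 = a.(rec X. a.(a.X + 0 + (X + X))) + 0 + ((rec X. a.(a.X + 0 + (X + X))) + (rec X. a.(a.X + 0 + (X + X)))) | --a--▸ v0, --a--▸ v1
Bisimilarity quotient blocks:
  B0 = {u0, u1, v0, v1}
u0 ∈ B0, v0 ∈ B0 → same block
Bisimilar ⇒ trace-equivalent.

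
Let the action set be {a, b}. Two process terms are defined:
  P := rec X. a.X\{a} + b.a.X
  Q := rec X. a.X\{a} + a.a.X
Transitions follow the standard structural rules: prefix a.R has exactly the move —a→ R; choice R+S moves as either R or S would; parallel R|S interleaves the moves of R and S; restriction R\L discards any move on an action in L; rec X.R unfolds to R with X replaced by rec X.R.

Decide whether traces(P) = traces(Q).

P's transition system — 4 states:
  u0 = rec X. a.X\{a} + b.a.X has moves -a-> u1, -b-> u2
  u1 = (rec X. a.X\{a} + b.a.X)\{a} has moves -b-> u3
  u2 = a.(rec X. a.X\{a} + b.a.X) has moves -a-> u0
  u3 = (a.(rec X. a.X\{a} + b.a.X))\{a} has moves stopped
Q's transition system — 3 states:
  v0 = rec X. a.X\{a} + a.a.X has moves -a-> v1, -a-> v2
  v1 = (rec X. a.X\{a} + a.a.X)\{a} has moves stopped
  v2 = a.(rec X. a.X\{a} + a.a.X) has moves -a-> v0
Trace ⟨b⟩ through P, begin at {u0}:
  [1] b ⇒ {u2}
  P completes σ.
Trace ⟨b⟩ through Q, begin at {v0}:
  [1] b ⇒ ∅ (Q stuck)

NO — witness ⟨b⟩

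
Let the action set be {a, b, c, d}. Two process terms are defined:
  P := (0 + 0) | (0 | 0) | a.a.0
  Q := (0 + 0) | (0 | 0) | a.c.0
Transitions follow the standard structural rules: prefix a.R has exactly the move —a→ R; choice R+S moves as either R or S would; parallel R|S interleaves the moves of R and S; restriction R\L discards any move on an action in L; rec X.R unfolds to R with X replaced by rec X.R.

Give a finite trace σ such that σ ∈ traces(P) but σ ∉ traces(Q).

aa

P's transition system — 3 states:
  s0 = (0 + 0) | (0 | 0) | a.a.0 :: -a-> s1
  s1 = (0 + 0) | (0 | 0) | a.0 :: -a-> s2
  s2 = (0 + 0) | (0 | 0) | 0 :: deadlocked
Q's transition system — 3 states:
  t0 = (0 + 0) | (0 | 0) | a.c.0 :: -a-> t1
  t1 = (0 + 0) | (0 | 0) | c.0 :: -c-> t2
  t2 = (0 + 0) | (0 | 0) | 0 :: deadlocked
Executing aa from P (initial set {s0}):
  step 1 (a): {s1}
  step 2 (a): {s2}
  ✓ P
Executing aa from Q (initial set {t0}):
  step 1 (a): {t1}
  step 2 (a): ∅ (Q stuck)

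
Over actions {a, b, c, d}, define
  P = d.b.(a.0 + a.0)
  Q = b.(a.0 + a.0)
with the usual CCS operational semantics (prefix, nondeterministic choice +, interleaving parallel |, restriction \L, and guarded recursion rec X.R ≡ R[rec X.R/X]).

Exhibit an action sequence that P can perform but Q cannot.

d

LTS(P): 4 reachable states
  m0 = d.b.(a.0 + a.0) has moves —d→ m1
  m1 = b.(a.0 + a.0) has moves —b→ m2
  m2 = a.0 + a.0 has moves —a→ m3
  m3 = 0 has moves ∅
LTS(Q): 3 reachable states
  n0 = b.(a.0 + a.0) has moves —b→ n1
  n1 = a.0 + a.0 has moves —a→ n2
  n2 = 0 has moves ∅
Trace ⟨d⟩ through P, begin at {m0}:
  [1] d ⇒ {m1}
  ✓ P
Trace ⟨d⟩ through Q, begin at {n0}:
  [1] d ⇒ no successor for Q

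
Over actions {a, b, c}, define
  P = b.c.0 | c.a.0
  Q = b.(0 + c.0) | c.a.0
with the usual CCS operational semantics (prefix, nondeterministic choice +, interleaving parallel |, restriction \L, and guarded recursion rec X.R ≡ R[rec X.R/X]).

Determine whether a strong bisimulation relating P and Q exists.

LTS(P): 9 reachable states
  s0 = b.c.0 | c.a.0 has moves ··b··> s1, ··c··> s2
  s1 = c.0 | c.a.0 has moves ··c··> s3, ··c··> s4
  s2 = b.c.0 | a.0 has moves ··a··> s5, ··b··> s4
  s3 = 0 | c.a.0 has moves ··c··> s6
  s4 = c.0 | a.0 has moves ··a··> s7, ··c··> s6
  s5 = b.c.0 | 0 has moves ··b··> s7
  s6 = 0 | a.0 has moves ··a··> s8
  s7 = c.0 | 0 has moves ··c··> s8
  s8 = 0 | 0 has moves ∅
LTS(Q): 9 reachable states
  t0 = b.(0 + c.0) | c.a.0 has moves ··b··> t1, ··c··> t2
  t1 = (0 + c.0) | c.a.0 has moves ··c··> t3, ··c··> t4
  t2 = b.(0 + c.0) | a.0 has moves ··a··> t5, ··b··> t3
  t3 = (0 + c.0) | a.0 has moves ··a··> t6, ··c··> t7
  t4 = 0 | c.a.0 has moves ··c··> t7
  t5 = b.(0 + c.0) | 0 has moves ··b··> t6
  t6 = (0 + c.0) | 0 has moves ··c··> t8
  t7 = 0 | a.0 has moves ··a··> t8
  t8 = 0 | 0 has moves ∅
Coarsest stable partition (strong bisimilarity classes):
  B0 = {s0, t0}
  B1 = {s1, t1}
  B2 = {s3, t4}
  B3 = {s6, t7}
  B4 = {s8, t8}
  B5 = {s4, t3}
  B6 = {s7, t6}
  B7 = {s2, t2}
  B8 = {s5, t5}
s0 ∈ B0, t0 ∈ B0 → same block

bisimilar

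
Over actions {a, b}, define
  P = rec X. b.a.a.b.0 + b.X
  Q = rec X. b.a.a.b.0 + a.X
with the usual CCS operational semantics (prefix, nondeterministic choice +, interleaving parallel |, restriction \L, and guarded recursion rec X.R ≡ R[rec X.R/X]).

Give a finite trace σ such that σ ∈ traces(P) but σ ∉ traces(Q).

bb

P's transition system — 5 states:
  s0 = rec X. b.a.a.b.0 + b.X has moves =b=> s0, =b=> s1
  s1 = a.a.b.0 has moves =a=> s2
  s2 = a.b.0 has moves =a=> s3
  s3 = b.0 has moves =b=> s4
  s4 = 0 has moves (no moves)
Q's transition system — 5 states:
  t0 = rec X. b.a.a.b.0 + a.X has moves =a=> t0, =b=> t1
  t1 = a.a.b.0 has moves =a=> t2
  t2 = a.b.0 has moves =a=> t3
  t3 = b.0 has moves =b=> t4
  t4 = 0 has moves (no moves)
Executing bb from P (initial set {s0}):
  [1] b ⇒ {s0, s1}
  [2] b ⇒ {s0, s1}
  P completes σ.
Executing bb from Q (initial set {t0}):
  [1] b ⇒ {t1}
  [2] b ⇒ no successor for Q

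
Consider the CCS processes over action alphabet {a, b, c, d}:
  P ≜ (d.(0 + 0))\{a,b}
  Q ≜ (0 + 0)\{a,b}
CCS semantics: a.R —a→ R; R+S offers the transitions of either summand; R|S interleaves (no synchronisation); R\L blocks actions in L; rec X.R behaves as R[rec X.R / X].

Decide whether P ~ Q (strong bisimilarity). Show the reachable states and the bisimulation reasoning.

NO

P's transition system — 2 states:
  p0 = (d.(0 + 0))\{a,b} has moves -d-> p1
  p1 = (0 + 0)\{a,b} has moves deadlocked
Q's transition system — 1 states:
  q0 = (0 + 0)\{a,b} has moves deadlocked
Coarsest stable partition (strong bisimilarity classes):
  B0 = {p0}
  B1 = {p1, q0}
p0 ∈ B0, q0 ∈ B1 → different blocks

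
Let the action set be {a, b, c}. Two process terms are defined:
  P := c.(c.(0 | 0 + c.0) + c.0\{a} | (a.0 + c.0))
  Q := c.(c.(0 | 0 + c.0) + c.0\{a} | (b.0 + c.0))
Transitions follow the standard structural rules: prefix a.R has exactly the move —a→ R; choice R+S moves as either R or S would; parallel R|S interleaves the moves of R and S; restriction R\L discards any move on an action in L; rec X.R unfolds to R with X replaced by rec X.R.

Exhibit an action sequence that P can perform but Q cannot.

P's transition system — 7 states:
  p0 = c.(c.(0 | 0 + c.0) + c.0\{a} | (a.0 + c.0)) | -c-> p1
  p1 = c.(0 | 0 + c.0) + c.0\{a} | (a.0 + c.0) | -a-> p2, -c-> p2, -c-> p3, -c-> p4
  p2 = c.0\{a} | 0 | -c-> p5
  p3 = 0 | 0 + c.0 | -c-> p6
  p4 = 0\{a} | (a.0 + c.0) | -a-> p5, -c-> p5
  p5 = 0\{a} | 0 | stopped
  p6 = 0 | stopped
Q's transition system — 7 states:
  q0 = c.(c.(0 | 0 + c.0) + c.0\{a} | (b.0 + c.0)) | -c-> q1
  q1 = c.(0 | 0 + c.0) + c.0\{a} | (b.0 + c.0) | -b-> q2, -c-> q2, -c-> q3, -c-> q4
  q2 = c.0\{a} | 0 | -c-> q5
  q3 = 0 | 0 + c.0 | -c-> q6
  q4 = 0\{a} | (b.0 + c.0) | -b-> q5, -c-> q5
  q5 = 0\{a} | 0 | stopped
  q6 = 0 | stopped
Run σ = ⟨ca⟩ on P: start {p0}
  step 1 (c): {p1}
  step 2 (a): {p2}
  ✓ P
Run σ = ⟨ca⟩ on Q: start {q0}
  step 1 (c): {q1}
  step 2 (a): no successor for Q

ca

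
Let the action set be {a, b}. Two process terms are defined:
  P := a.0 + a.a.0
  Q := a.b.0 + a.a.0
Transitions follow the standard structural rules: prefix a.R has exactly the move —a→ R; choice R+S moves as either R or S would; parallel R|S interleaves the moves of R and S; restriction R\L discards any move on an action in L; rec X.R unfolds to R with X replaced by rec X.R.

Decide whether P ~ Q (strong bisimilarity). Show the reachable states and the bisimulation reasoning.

LTS(P): 3 reachable states
  m0 = a.0 + a.a.0 → -a-> m1, -a-> m2
  m1 = 0 → deadlocked
  m2 = a.0 → -a-> m1
LTS(Q): 4 reachable states
  n0 = a.b.0 + a.a.0 → -a-> n1, -a-> n2
  n1 = a.0 → -a-> n3
  n2 = b.0 → -b-> n3
  n3 = 0 → deadlocked
Coarsest stable partition (strong bisimilarity classes):
  B0 = {m0}
  B1 = {m1, n3}
  B2 = {m2, n1}
  B3 = {n0}
  B4 = {n2}
m0 ∈ B0, n0 ∈ B3 → different blocks

NO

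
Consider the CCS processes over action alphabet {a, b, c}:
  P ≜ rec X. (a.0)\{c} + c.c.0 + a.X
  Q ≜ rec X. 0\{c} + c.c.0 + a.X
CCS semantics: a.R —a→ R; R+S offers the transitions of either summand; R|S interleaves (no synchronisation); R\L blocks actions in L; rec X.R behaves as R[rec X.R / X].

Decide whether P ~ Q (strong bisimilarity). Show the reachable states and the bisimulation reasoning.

NO

LTS(P): 4 reachable states
  p0 = rec X. (a.0)\{c} + c.c.0 + a.X | —a→ p0, —a→ p1, —c→ p2
  p1 = 0\{c} | (no moves)
  p2 = c.0 | —c→ p3
  p3 = 0 | (no moves)
LTS(Q): 3 reachable states
  q0 = rec X. 0\{c} + c.c.0 + a.X | —a→ q0, —c→ q1
  q1 = c.0 | —c→ q2
  q2 = 0 | (no moves)
Partition-refinement fixed point:
  B0 = {p0}
  B1 = {p2, q1}
  B2 = {p1, p3, q2}
  B3 = {q0}
p0 ∈ B0, q0 ∈ B3 → different blocks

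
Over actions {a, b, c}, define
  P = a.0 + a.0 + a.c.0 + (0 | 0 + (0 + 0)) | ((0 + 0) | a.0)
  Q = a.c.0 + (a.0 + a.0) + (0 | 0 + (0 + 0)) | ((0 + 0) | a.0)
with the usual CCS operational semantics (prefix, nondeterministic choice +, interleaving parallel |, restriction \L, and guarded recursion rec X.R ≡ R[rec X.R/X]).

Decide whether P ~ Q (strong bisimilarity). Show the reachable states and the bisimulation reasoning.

LTS(P): 4 reachable states
  m0 = a.0 + a.0 + a.c.0 + (0 | 0 + (0 + 0)) | ((0 + 0) | a.0) has moves --a--▸ m1, --a--▸ m2, --a--▸ m3
  m1 = (0 | 0 + (0 + 0)) | ((0 + 0) | 0) has moves stopped
  m2 = 0 has moves stopped
  m3 = c.0 has moves --c--▸ m2
LTS(Q): 4 reachable states
  n0 = a.c.0 + (a.0 + a.0) + (0 | 0 + (0 + 0)) | ((0 + 0) | a.0) has moves --a--▸ n1, --a--▸ n2, --a--▸ n3
  n1 = (0 | 0 + (0 + 0)) | ((0 + 0) | 0) has moves stopped
  n2 = 0 has moves stopped
  n3 = c.0 has moves --c--▸ n2
Coarsest stable partition (strong bisimilarity classes):
  B0 = {m0, n0}
  B1 = {m1, m2, n1, n2}
  B2 = {m3, n3}
m0 ∈ B0, n0 ∈ B0 → same block

YES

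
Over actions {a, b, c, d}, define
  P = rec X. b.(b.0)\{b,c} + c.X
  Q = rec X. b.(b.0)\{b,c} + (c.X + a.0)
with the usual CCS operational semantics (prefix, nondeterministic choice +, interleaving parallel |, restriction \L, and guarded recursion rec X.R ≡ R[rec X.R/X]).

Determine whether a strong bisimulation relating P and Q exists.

P's transition system — 2 states:
  u0 = rec X. b.(b.0)\{b,c} + c.X | --b--▸ u1, --c--▸ u0
  u1 = (b.0)\{b,c} | (no moves)
Q's transition system — 3 states:
  v0 = rec X. b.(b.0)\{b,c} + (c.X + a.0) | --a--▸ v1, --b--▸ v2, --c--▸ v0
  v1 = 0 | (no moves)
  v2 = (b.0)\{b,c} | (no moves)
Partition-refinement fixed point:
  B0 = {u0}
  B1 = {u1, v1, v2}
  B2 = {v0}
u0 ∈ B0, v0 ∈ B2 → different blocks

not bisimilar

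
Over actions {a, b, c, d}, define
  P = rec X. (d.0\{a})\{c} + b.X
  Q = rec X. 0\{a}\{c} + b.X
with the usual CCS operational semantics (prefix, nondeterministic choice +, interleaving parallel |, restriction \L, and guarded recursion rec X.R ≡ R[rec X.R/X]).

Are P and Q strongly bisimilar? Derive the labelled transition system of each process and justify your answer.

P ≁ Q

LTS(P): 2 reachable states
  u0 = rec X. (d.0\{a})\{c} + b.X | -b-> u0, -d-> u1
  u1 = 0\{a}\{c} | ·
LTS(Q): 1 reachable states
  v0 = rec X. 0\{a}\{c} + b.X | -b-> v0
Partition-refinement fixed point:
  B0 = {u0}
  B1 = {u1}
  B2 = {v0}
u0 ∈ B0, v0 ∈ B2 → different blocks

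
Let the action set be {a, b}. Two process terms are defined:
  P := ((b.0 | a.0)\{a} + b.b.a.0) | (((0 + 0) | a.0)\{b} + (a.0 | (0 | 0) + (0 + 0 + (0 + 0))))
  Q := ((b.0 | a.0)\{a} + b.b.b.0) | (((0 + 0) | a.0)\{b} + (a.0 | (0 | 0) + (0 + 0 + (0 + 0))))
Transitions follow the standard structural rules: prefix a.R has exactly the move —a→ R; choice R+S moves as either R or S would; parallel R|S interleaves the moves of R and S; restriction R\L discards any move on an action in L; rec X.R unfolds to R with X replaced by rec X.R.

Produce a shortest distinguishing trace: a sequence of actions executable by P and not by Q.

abba

Reachable graph of P (15 states):
  u0 = ((b.0 | a.0)\{a} + b.b.a.0) | (((0 + 0) | a.0)\{b} + (a.0 | (0 | 0) + (0 + 0 + (0 + 0)))) ⊢ --a--▸ u1, --a--▸ u2, --b--▸ u3, --b--▸ u4
  u1 = ((b.0 | a.0)\{a} + b.b.a.0) | ((0 + 0) | 0)\{b} ⊢ --b--▸ u5, --b--▸ u6
  u2 = ((b.0 | a.0)\{a} + b.b.a.0) | (0 | (0 | 0)) ⊢ --b--▸ u7, --b--▸ u8
  u3 = (0 | a.0)\{a} | (((0 + 0) | a.0)\{b} + (a.0 | (0 | 0) + (0 + 0 + (0 + 0)))) ⊢ --a--▸ u5, --a--▸ u7
  u4 = b.a.0 | (((0 + 0) | a.0)\{b} + (a.0 | (0 | 0) + (0 + 0 + (0 + 0)))) ⊢ --a--▸ u6, --a--▸ u8, --b--▸ u9
  u5 = (0 | a.0)\{a} | ((0 + 0) | 0)\{b} ⊢ (no moves)
  u6 = b.a.0 | ((0 + 0) | 0)\{b} ⊢ --b--▸ u10
  u7 = (0 | a.0)\{a} | (0 | (0 | 0)) ⊢ (no moves)
  u8 = b.a.0 | (0 | (0 | 0)) ⊢ --b--▸ u11
  u9 = a.0 | (((0 + 0) | a.0)\{b} + (a.0 | (0 | 0) + (0 + 0 + (0 + 0)))) ⊢ --a--▸ u10, --a--▸ u11, --a--▸ u12
  u10 = a.0 | ((0 + 0) | 0)\{b} ⊢ --a--▸ u13
  u11 = a.0 | (0 | (0 | 0)) ⊢ --a--▸ u14
  u12 = 0 | (((0 + 0) | a.0)\{b} + (a.0 | (0 | 0) + (0 + 0 + (0 + 0)))) ⊢ --a--▸ u13, --a--▸ u14
  u13 = 0 | ((0 + 0) | 0)\{b} ⊢ (no moves)
  u14 = 0 | (0 | (0 | 0)) ⊢ (no moves)
Reachable graph of Q (15 states):
  v0 = ((b.0 | a.0)\{a} + b.b.b.0) | (((0 + 0) | a.0)\{b} + (a.0 | (0 | 0) + (0 + 0 + (0 + 0)))) ⊢ --a--▸ v1, --a--▸ v2, --b--▸ v3, --b--▸ v4
  v1 = ((b.0 | a.0)\{a} + b.b.b.0) | ((0 + 0) | 0)\{b} ⊢ --b--▸ v5, --b--▸ v6
  v2 = ((b.0 | a.0)\{a} + b.b.b.0) | (0 | (0 | 0)) ⊢ --b--▸ v7, --b--▸ v8
  v3 = (0 | a.0)\{a} | (((0 + 0) | a.0)\{b} + (a.0 | (0 | 0) + (0 + 0 + (0 + 0)))) ⊢ --a--▸ v5, --a--▸ v7
  v4 = b.b.0 | (((0 + 0) | a.0)\{b} + (a.0 | (0 | 0) + (0 + 0 + (0 + 0)))) ⊢ --a--▸ v6, --a--▸ v8, --b--▸ v9
  v5 = (0 | a.0)\{a} | ((0 + 0) | 0)\{b} ⊢ (no moves)
  v6 = b.b.0 | ((0 + 0) | 0)\{b} ⊢ --b--▸ v10
  v7 = (0 | a.0)\{a} | (0 | (0 | 0)) ⊢ (no moves)
  v8 = b.b.0 | (0 | (0 | 0)) ⊢ --b--▸ v11
  v9 = b.0 | (((0 + 0) | a.0)\{b} + (a.0 | (0 | 0) + (0 + 0 + (0 + 0)))) ⊢ --a--▸ v10, --a--▸ v11, --b--▸ v12
  v10 = b.0 | ((0 + 0) | 0)\{b} ⊢ --b--▸ v13
  v11 = b.0 | (0 | (0 | 0)) ⊢ --b--▸ v14
  v12 = 0 | (((0 + 0) | a.0)\{b} + (a.0 | (0 | 0) + (0 + 0 + (0 + 0)))) ⊢ --a--▸ v13, --a--▸ v14
  v13 = 0 | ((0 + 0) | 0)\{b} ⊢ (no moves)
  v14 = 0 | (0 | (0 | 0)) ⊢ (no moves)
Trace ⟨abba⟩ through P, begin at {u0}:
  after a @ step 1: {u1, u2}
  after b @ step 2: {u5, u6, u7, u8}
  after b @ step 3: {u10, u11}
  after a @ step 4: {u13, u14}
  P completes σ.
Trace ⟨abba⟩ through Q, begin at {v0}:
  after a @ step 1: {v1, v2}
  after b @ step 2: {v5, v6, v7, v8}
  after b @ step 3: {v10, v11}
  after a @ step 4: no successor for Q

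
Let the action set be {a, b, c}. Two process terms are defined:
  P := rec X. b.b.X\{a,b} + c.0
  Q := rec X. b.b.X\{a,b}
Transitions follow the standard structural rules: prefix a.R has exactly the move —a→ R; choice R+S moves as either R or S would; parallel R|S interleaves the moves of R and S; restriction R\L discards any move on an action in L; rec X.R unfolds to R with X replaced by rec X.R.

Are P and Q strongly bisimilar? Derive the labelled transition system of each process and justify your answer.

P ≁ Q

LTS(P): 5 reachable states
  p0 = rec X. b.b.X\{a,b} + c.0 has moves ··b··> p1, ··c··> p2
  p1 = b.(rec X. b.b.X\{a,b} + c.0)\{a,b} has moves ··b··> p3
  p2 = 0 has moves ·
  p3 = (rec X. b.b.X\{a,b} + c.0)\{a,b} has moves ··c··> p4
  p4 = 0\{a,b} has moves ·
LTS(Q): 3 reachable states
  q0 = rec X. b.b.X\{a,b} has moves ··b··> q1
  q1 = b.(rec X. b.b.X\{a,b})\{a,b} has moves ··b··> q2
  q2 = (rec X. b.b.X\{a,b})\{a,b} has moves ·
Partition-refinement fixed point:
  B0 = {p0}
  B1 = {p1}
  B2 = {p3}
  B3 = {p2, p4, q2}
  B4 = {q0}
  B5 = {q1}
p0 ∈ B0, q0 ∈ B4 → different blocks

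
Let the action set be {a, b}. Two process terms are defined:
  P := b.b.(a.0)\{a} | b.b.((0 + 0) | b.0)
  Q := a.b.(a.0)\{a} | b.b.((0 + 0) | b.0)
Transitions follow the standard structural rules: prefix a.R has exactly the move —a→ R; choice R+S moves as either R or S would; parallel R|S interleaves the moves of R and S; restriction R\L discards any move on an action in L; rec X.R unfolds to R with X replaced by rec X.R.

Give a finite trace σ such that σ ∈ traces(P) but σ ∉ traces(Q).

P's transition system — 12 states:
  u0 = b.b.(a.0)\{a} | b.b.((0 + 0) | b.0) has moves —b→ u1, —b→ u2
  u1 = b.(a.0)\{a} | b.b.((0 + 0) | b.0) has moves —b→ u3, —b→ u4
  u2 = b.b.(a.0)\{a} | b.((0 + 0) | b.0) has moves —b→ u4, —b→ u5
  u3 = (a.0)\{a} | b.b.((0 + 0) | b.0) has moves —b→ u6
  u4 = b.(a.0)\{a} | b.((0 + 0) | b.0) has moves —b→ u6, —b→ u7
  u5 = b.b.(a.0)\{a} | ((0 + 0) | b.0) has moves —b→ u7, —b→ u8
  u6 = (a.0)\{a} | b.((0 + 0) | b.0) has moves —b→ u9
  u7 = b.(a.0)\{a} | ((0 + 0) | b.0) has moves —b→ u10, —b→ u9
  u8 = b.b.(a.0)\{a} | ((0 + 0) | 0) has moves —b→ u10
  u9 = (a.0)\{a} | ((0 + 0) | b.0) has moves —b→ u11
  u10 = b.(a.0)\{a} | ((0 + 0) | 0) has moves —b→ u11
  u11 = (a.0)\{a} | ((0 + 0) | 0) has moves stopped
Q's transition system — 12 states:
  v0 = a.b.(a.0)\{a} | b.b.((0 + 0) | b.0) has moves —a→ v1, —b→ v2
  v1 = b.(a.0)\{a} | b.b.((0 + 0) | b.0) has moves —b→ v3, —b→ v4
  v2 = a.b.(a.0)\{a} | b.((0 + 0) | b.0) has moves —a→ v4, —b→ v5
  v3 = (a.0)\{a} | b.b.((0 + 0) | b.0) has moves —b→ v6
  v4 = b.(a.0)\{a} | b.((0 + 0) | b.0) has moves —b→ v6, —b→ v7
  v5 = a.b.(a.0)\{a} | ((0 + 0) | b.0) has moves —a→ v7, —b→ v8
  v6 = (a.0)\{a} | b.((0 + 0) | b.0) has moves —b→ v9
  v7 = b.(a.0)\{a} | ((0 + 0) | b.0) has moves —b→ v10, —b→ v9
  v8 = a.b.(a.0)\{a} | ((0 + 0) | 0) has moves —a→ v10
  v9 = (a.0)\{a} | ((0 + 0) | b.0) has moves —b→ v11
  v10 = b.(a.0)\{a} | ((0 + 0) | 0) has moves —b→ v11
  v11 = (a.0)\{a} | ((0 + 0) | 0) has moves stopped
Executing bbbb from P (initial set {u0}):
  step 1 (b): {u1, u2}
  step 2 (b): {u3, u4, u5}
  step 3 (b): {u6, u7, u8}
  step 4 (b): {u10, u9}
  ✓ P
Executing bbbb from Q (initial set {v0}):
  step 1 (b): {v2}
  step 2 (b): {v5}
  step 3 (b): {v8}
  step 4 (b): no successor for Q

bbbb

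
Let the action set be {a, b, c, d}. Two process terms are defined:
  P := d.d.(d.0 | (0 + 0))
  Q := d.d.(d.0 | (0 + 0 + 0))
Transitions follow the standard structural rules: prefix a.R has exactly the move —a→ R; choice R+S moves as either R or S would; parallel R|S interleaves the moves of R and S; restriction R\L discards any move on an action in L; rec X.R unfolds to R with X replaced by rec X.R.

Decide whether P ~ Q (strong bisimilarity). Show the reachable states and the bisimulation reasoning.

YES

Reachable graph of P (4 states):
  m0 = d.d.(d.0 | (0 + 0)) has moves =d=> m1
  m1 = d.(d.0 | (0 + 0)) has moves =d=> m2
  m2 = d.0 | (0 + 0) has moves =d=> m3
  m3 = 0 | (0 + 0) has moves deadlocked
Reachable graph of Q (4 states):
  n0 = d.d.(d.0 | (0 + 0 + 0)) has moves =d=> n1
  n1 = d.(d.0 | (0 + 0 + 0)) has moves =d=> n2
  n2 = d.0 | (0 + 0 + 0) has moves =d=> n3
  n3 = 0 | (0 + 0 + 0) has moves deadlocked
Partition-refinement fixed point:
  B0 = {m0, n0}
  B1 = {m1, n1}
  B2 = {m2, n2}
  B3 = {m3, n3}
m0 ∈ B0, n0 ∈ B0 → same block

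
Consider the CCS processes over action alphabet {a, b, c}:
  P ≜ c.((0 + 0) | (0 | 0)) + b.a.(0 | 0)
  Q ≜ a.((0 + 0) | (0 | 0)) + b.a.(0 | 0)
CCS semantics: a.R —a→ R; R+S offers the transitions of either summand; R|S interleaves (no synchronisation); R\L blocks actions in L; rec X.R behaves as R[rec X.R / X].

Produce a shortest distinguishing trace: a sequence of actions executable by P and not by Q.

c

P's transition system — 4 states:
  u0 = c.((0 + 0) | (0 | 0)) + b.a.(0 | 0) :: =b=> u1, =c=> u2
  u1 = a.(0 | 0) :: =a=> u3
  u2 = (0 + 0) | (0 | 0) :: (no moves)
  u3 = 0 | 0 :: (no moves)
Q's transition system — 4 states:
  v0 = a.((0 + 0) | (0 | 0)) + b.a.(0 | 0) :: =a=> v1, =b=> v2
  v1 = (0 + 0) | (0 | 0) :: (no moves)
  v2 = a.(0 | 0) :: =a=> v3
  v3 = 0 | 0 :: (no moves)
Trace ⟨c⟩ through P, begin at {u0}:
  step 1 (c): {u2}
  P completes σ.
Trace ⟨c⟩ through Q, begin at {v0}:
  step 1 (c): ∅  — Q cannot continue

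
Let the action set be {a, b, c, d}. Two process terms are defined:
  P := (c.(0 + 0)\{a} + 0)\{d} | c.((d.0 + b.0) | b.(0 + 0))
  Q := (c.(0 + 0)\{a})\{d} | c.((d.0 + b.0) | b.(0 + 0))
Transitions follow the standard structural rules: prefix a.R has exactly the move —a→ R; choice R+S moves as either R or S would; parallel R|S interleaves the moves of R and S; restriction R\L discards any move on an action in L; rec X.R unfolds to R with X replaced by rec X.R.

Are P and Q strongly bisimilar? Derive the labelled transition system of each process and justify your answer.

Reachable graph of P (10 states):
  m0 = (c.(0 + 0)\{a} + 0)\{d} | c.((d.0 + b.0) | b.(0 + 0)) ⊢ -c-> m1, -c-> m2
  m1 = (0 + 0)\{a}\{d} | c.((d.0 + b.0) | b.(0 + 0)) ⊢ -c-> m3
  m2 = (c.(0 + 0)\{a} + 0)\{d} | ((d.0 + b.0) | b.(0 + 0)) ⊢ -b-> m4, -b-> m5, -c-> m3, -d-> m5
  m3 = (0 + 0)\{a}\{d} | ((d.0 + b.0) | b.(0 + 0)) ⊢ -b-> m6, -b-> m7, -d-> m7
  m4 = (c.(0 + 0)\{a} + 0)\{d} | ((d.0 + b.0) | (0 + 0)) ⊢ -b-> m8, -c-> m6, -d-> m8
  m5 = (c.(0 + 0)\{a} + 0)\{d} | (0 | b.(0 + 0)) ⊢ -b-> m8, -c-> m7
  m6 = (0 + 0)\{a}\{d} | ((d.0 + b.0) | (0 + 0)) ⊢ -b-> m9, -d-> m9
  m7 = (0 + 0)\{a}\{d} | (0 | b.(0 + 0)) ⊢ -b-> m9
  m8 = (c.(0 + 0)\{a} + 0)\{d} | (0 | (0 + 0)) ⊢ -c-> m9
  m9 = (0 + 0)\{a}\{d} | (0 | (0 + 0)) ⊢ deadlocked
Reachable graph of Q (10 states):
  n0 = (c.(0 + 0)\{a})\{d} | c.((d.0 + b.0) | b.(0 + 0)) ⊢ -c-> n1, -c-> n2
  n1 = (0 + 0)\{a}\{d} | c.((d.0 + b.0) | b.(0 + 0)) ⊢ -c-> n3
  n2 = (c.(0 + 0)\{a})\{d} | ((d.0 + b.0) | b.(0 + 0)) ⊢ -b-> n4, -b-> n5, -c-> n3, -d-> n5
  n3 = (0 + 0)\{a}\{d} | ((d.0 + b.0) | b.(0 + 0)) ⊢ -b-> n6, -b-> n7, -d-> n7
  n4 = (c.(0 + 0)\{a})\{d} | ((d.0 + b.0) | (0 + 0)) ⊢ -b-> n8, -c-> n6, -d-> n8
  n5 = (c.(0 + 0)\{a})\{d} | (0 | b.(0 + 0)) ⊢ -b-> n8, -c-> n7
  n6 = (0 + 0)\{a}\{d} | ((d.0 + b.0) | (0 + 0)) ⊢ -b-> n9, -d-> n9
  n7 = (0 + 0)\{a}\{d} | (0 | b.(0 + 0)) ⊢ -b-> n9
  n8 = (c.(0 + 0)\{a})\{d} | (0 | (0 + 0)) ⊢ -c-> n9
  n9 = (0 + 0)\{a}\{d} | (0 | (0 + 0)) ⊢ deadlocked
Coarsest stable partition (strong bisimilarity classes):
  B0 = {m0, n0}
  B1 = {m1, n1}
  B2 = {m3, n3}
  B3 = {m6, n6}
  B4 = {m9, n9}
  B5 = {m7, n7}
  B6 = {m2, n2}
  B7 = {m5, n5}
  B8 = {m8, n8}
  B9 = {m4, n4}
m0 ∈ B0, n0 ∈ B0 → same block

bisimilar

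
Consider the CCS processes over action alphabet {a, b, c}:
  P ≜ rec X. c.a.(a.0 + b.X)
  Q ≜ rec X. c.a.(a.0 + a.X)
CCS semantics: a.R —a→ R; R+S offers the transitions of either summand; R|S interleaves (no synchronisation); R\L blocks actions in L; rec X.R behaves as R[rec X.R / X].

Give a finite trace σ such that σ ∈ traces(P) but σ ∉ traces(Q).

cab

P's transition system — 4 states:
  s0 = rec X. c.a.(a.0 + b.X) → =c=> s1
  s1 = a.(a.0 + b.(rec X. c.a.(a.0 + b.X))) → =a=> s2
  s2 = a.0 + b.(rec X. c.a.(a.0 + b.X)) → =a=> s3, =b=> s0
  s3 = 0 → deadlocked
Q's transition system — 4 states:
  t0 = rec X. c.a.(a.0 + a.X) → =c=> t1
  t1 = a.(a.0 + a.(rec X. c.a.(a.0 + a.X))) → =a=> t2
  t2 = a.0 + a.(rec X. c.a.(a.0 + a.X)) → =a=> t0, =a=> t3
  t3 = 0 → deadlocked
Run σ = ⟨cab⟩ on P: start {s0}
  step 1 (c): {s1}
  step 2 (a): {s2}
  step 3 (b): {s0}
  P completes σ.
Run σ = ⟨cab⟩ on Q: start {t0}
  step 1 (c): {t1}
  step 2 (a): {t2}
  step 3 (b): ∅  — Q cannot continue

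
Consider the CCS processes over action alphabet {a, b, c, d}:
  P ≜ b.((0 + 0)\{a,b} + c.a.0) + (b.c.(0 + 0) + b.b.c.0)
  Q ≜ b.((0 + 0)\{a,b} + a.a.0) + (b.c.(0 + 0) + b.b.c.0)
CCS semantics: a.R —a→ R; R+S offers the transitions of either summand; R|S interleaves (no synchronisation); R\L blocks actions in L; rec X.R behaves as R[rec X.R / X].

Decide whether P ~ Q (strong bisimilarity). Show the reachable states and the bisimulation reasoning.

P's transition system — 8 states:
  u0 = b.((0 + 0)\{a,b} + c.a.0) + (b.c.(0 + 0) + b.b.c.0) :: —b→ u1, —b→ u2, —b→ u3
  u1 = (0 + 0)\{a,b} + c.a.0 :: —c→ u4
  u2 = b.c.0 :: —b→ u5
  u3 = c.(0 + 0) :: —c→ u6
  u4 = a.0 :: —a→ u7
  u5 = c.0 :: —c→ u7
  u6 = 0 + 0 :: ·
  u7 = 0 :: ·
Q's transition system — 8 states:
  v0 = b.((0 + 0)\{a,b} + a.a.0) + (b.c.(0 + 0) + b.b.c.0) :: —b→ v1, —b→ v2, —b→ v3
  v1 = (0 + 0)\{a,b} + a.a.0 :: —a→ v4
  v2 = b.c.0 :: —b→ v5
  v3 = c.(0 + 0) :: —c→ v6
  v4 = a.0 :: —a→ v7
  v5 = c.0 :: —c→ v7
  v6 = 0 + 0 :: ·
  v7 = 0 :: ·
Partition-refinement fixed point:
  B0 = {u0}
  B1 = {u2, v2}
  B2 = {u3, u5, v3, v5}
  B3 = {u6, u7, v6, v7}
  B4 = {u1}
  B5 = {u4, v4}
  B6 = {v0}
  B7 = {v1}
u0 ∈ B0, v0 ∈ B6 → different blocks

P ≁ Q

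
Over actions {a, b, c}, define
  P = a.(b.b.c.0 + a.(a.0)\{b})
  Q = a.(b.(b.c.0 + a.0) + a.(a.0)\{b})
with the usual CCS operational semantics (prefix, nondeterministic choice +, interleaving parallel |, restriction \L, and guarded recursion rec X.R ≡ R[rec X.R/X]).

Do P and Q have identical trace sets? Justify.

LTS(P): 7 reachable states
  s0 = a.(b.b.c.0 + a.(a.0)\{b}) | —a→ s1
  s1 = b.b.c.0 + a.(a.0)\{b} | —a→ s2, —b→ s3
  s2 = (a.0)\{b} | —a→ s4
  s3 = b.c.0 | —b→ s5
  s4 = 0\{b} | (no moves)
  s5 = c.0 | —c→ s6
  s6 = 0 | (no moves)
LTS(Q): 7 reachable states
  t0 = a.(b.(b.c.0 + a.0) + a.(a.0)\{b}) | —a→ t1
  t1 = b.(b.c.0 + a.0) + a.(a.0)\{b} | —a→ t2, —b→ t3
  t2 = (a.0)\{b} | —a→ t4
  t3 = b.c.0 + a.0 | —a→ t5, —b→ t6
  t4 = 0\{b} | (no moves)
  t5 = 0 | (no moves)
  t6 = c.0 | —c→ t5
Executing aba from Q (initial set {t0}):
  [1] a ⇒ {t1}
  [2] b ⇒ {t3}
  [3] a ⇒ {t5}
  Q completes σ.
Executing aba from P (initial set {s0}):
  [1] a ⇒ {s1}
  [2] b ⇒ {s3}
  [3] a ⇒ ∅ (P stuck)

NO — witness ⟨aba⟩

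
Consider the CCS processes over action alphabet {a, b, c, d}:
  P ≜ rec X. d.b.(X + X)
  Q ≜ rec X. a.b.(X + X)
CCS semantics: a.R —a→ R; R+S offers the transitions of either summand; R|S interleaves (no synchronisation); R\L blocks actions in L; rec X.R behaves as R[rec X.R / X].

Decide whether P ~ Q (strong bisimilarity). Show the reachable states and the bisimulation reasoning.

P ≁ Q

Reachable graph of P (3 states):
  p0 = rec X. d.b.(X + X) | ··d··> p1
  p1 = b.((rec X. d.b.(X + X)) + (rec X. d.b.(X + X))) | ··b··> p2
  p2 = (rec X. d.b.(X + X)) + (rec X. d.b.(X + X)) | ··d··> p1
Reachable graph of Q (3 states):
  q0 = rec X. a.b.(X + X) | ··a··> q1
  q1 = b.((rec X. a.b.(X + X)) + (rec X. a.b.(X + X))) | ··b··> q2
  q2 = (rec X. a.b.(X + X)) + (rec X. a.b.(X + X)) | ··a··> q1
Coarsest stable partition (strong bisimilarity classes):
  B0 = {p0, p2}
  B1 = {p1}
  B2 = {q0, q2}
  B3 = {q1}
p0 ∈ B0, q0 ∈ B2 → different blocks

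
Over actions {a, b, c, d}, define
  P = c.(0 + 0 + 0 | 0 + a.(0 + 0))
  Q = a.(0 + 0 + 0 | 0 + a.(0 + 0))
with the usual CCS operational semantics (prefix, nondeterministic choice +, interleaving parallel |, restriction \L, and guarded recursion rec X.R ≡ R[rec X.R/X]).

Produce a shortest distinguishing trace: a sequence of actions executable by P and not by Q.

P's transition system — 3 states:
  p0 = c.(0 + 0 + 0 | 0 + a.(0 + 0)) has moves ··c··> p1
  p1 = 0 + 0 + 0 | 0 + a.(0 + 0) has moves ··a··> p2
  p2 = 0 + 0 has moves ∅
Q's transition system — 3 states:
  q0 = a.(0 + 0 + 0 | 0 + a.(0 + 0)) has moves ··a··> q1
  q1 = 0 + 0 + 0 | 0 + a.(0 + 0) has moves ··a··> q2
  q2 = 0 + 0 has moves ∅
Trace ⟨c⟩ through P, begin at {p0}:
  after c @ step 1: {p1}
  P completes σ.
Trace ⟨c⟩ through Q, begin at {q0}:
  after c @ step 1: no successor for Q

c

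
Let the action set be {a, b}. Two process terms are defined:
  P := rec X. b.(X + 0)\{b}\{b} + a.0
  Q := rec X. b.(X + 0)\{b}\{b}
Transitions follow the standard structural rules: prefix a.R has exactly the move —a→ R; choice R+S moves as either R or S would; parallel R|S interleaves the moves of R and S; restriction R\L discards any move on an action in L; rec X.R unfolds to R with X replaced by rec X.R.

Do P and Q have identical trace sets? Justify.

P's transition system — 4 states:
  p0 = rec X. b.(X + 0)\{b}\{b} + a.0 :: --a--▸ p1, --b--▸ p2
  p1 = 0 :: ∅
  p2 = ((rec X. b.(X + 0)\{b}\{b} + a.0) + 0)\{b}\{b} :: --a--▸ p3
  p3 = 0\{b}\{b} :: ∅
Q's transition system — 2 states:
  q0 = rec X. b.(X + 0)\{b}\{b} :: --b--▸ q1
  q1 = ((rec X. b.(X + 0)\{b}\{b}) + 0)\{b}\{b} :: ∅
Run σ = ⟨a⟩ on P: start {p0}
  after a @ step 1: {p1}
  — P admits the full trace.
Run σ = ⟨a⟩ on Q: start {q0}
  after a @ step 1: ∅  — Q cannot continue

trace-distinct — witness ⟨a⟩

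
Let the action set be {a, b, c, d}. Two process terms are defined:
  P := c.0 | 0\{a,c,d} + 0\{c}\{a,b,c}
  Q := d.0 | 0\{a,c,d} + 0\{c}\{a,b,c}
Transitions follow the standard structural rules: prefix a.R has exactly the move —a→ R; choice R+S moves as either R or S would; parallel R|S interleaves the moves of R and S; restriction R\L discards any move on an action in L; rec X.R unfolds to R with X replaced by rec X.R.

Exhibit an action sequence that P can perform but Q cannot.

LTS(P): 2 reachable states
  m0 = c.0 | 0\{a,c,d} + 0\{c}\{a,b,c} has moves =c=> m1
  m1 = 0 | 0\{a,c,d} has moves (no moves)
LTS(Q): 2 reachable states
  n0 = d.0 | 0\{a,c,d} + 0\{c}\{a,b,c} has moves =d=> n1
  n1 = 0 | 0\{a,c,d} has moves (no moves)
Executing c from P (initial set {m0}):
  step 1 (c): {m1}
  ✓ P
Executing c from Q (initial set {n0}):
  step 1 (c): ∅ (Q stuck)

c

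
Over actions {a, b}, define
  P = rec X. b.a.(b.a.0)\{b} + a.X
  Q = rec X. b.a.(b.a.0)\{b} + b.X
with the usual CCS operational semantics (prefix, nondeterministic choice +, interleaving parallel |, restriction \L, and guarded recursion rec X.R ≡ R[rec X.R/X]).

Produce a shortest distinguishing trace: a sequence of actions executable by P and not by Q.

Reachable graph of P (3 states):
  p0 = rec X. b.a.(b.a.0)\{b} + a.X has moves ··a··> p0, ··b··> p1
  p1 = a.(b.a.0)\{b} has moves ··a··> p2
  p2 = (b.a.0)\{b} has moves stopped
Reachable graph of Q (3 states):
  q0 = rec X. b.a.(b.a.0)\{b} + b.X has moves ··b··> q0, ··b··> q1
  q1 = a.(b.a.0)\{b} has moves ··a··> q2
  q2 = (b.a.0)\{b} has moves stopped
Run σ = ⟨a⟩ on P: start {p0}
  step 1 (a): {p0}
  P completes σ.
Run σ = ⟨a⟩ on Q: start {q0}
  step 1 (a): ∅ (Q stuck)

a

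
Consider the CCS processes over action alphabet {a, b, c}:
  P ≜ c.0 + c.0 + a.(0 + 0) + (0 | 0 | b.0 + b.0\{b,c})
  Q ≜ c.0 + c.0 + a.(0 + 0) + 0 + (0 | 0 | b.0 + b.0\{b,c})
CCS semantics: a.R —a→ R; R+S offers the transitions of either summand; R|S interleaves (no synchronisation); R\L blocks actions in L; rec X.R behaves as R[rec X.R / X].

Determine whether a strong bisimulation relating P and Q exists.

bisimilar

P's transition system — 5 states:
  s0 = c.0 + c.0 + a.(0 + 0) + (0 | 0 | b.0 + b.0\{b,c}) :: —a→ s1, —b→ s2, —b→ s3, —c→ s4
  s1 = 0 + 0 :: ·
  s2 = 0 | 0 | 0 :: ·
  s3 = 0\{b,c} :: ·
  s4 = 0 :: ·
Q's transition system — 5 states:
  t0 = c.0 + c.0 + a.(0 + 0) + 0 + (0 | 0 | b.0 + b.0\{b,c}) :: —a→ t1, —b→ t2, —b→ t3, —c→ t4
  t1 = 0 + 0 :: ·
  t2 = 0 | 0 | 0 :: ·
  t3 = 0\{b,c} :: ·
  t4 = 0 :: ·
Bisimilarity quotient blocks:
  B0 = {s0, t0}
  B1 = {s1, s2, s3, s4, t1, t2, t3, t4}
s0 ∈ B0, t0 ∈ B0 → same block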